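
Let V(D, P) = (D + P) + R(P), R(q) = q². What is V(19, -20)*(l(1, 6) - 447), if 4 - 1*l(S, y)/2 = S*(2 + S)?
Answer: -177555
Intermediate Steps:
V(D, P) = D + P + P² (V(D, P) = (D + P) + P² = D + P + P²)
l(S, y) = 8 - 2*S*(2 + S)
V(19, -20)*(l(1, 6) - 447) = (19 - 20 + (-20)²)*((8 - 4*1 - 2*1²) - 447) = (19 - 20 + 400)*((8 - 4 - 2*1) - 447) = 399*((8 - 4 - 2) - 447) = 399*(2 - 447) = 399*(-445) = -177555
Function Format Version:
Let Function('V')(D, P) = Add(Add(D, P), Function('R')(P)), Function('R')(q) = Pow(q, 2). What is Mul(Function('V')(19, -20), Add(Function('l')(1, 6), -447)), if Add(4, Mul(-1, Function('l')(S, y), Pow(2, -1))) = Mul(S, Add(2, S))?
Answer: -177555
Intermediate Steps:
Function('V')(D, P) = Add(D, P, Pow(P, 2)) (Function('V')(D, P) = Add(Add(D, P), Pow(P, 2)) = Add(D, P, Pow(P, 2)))
Function('l')(S, y) = Add(8, Mul(-2, S, Add(2, S))) (Function('l')(S, y) = Add(8, Mul(-2, Mul(S, Add(2, S)))) = Add(8, Mul(-2, S, Add(2, S))))
Mul(Function('V')(19, -20), Add(Function('l')(1, 6), -447)) = Mul(Add(19, -20, Pow(-20, 2)), Add(Add(8, Mul(-4, 1), Mul(-2, Pow(1, 2))), -447)) = Mul(Add(19, -20, 400), Add(Add(8, -4, Mul(-2, 1)), -447)) = Mul(399, Add(Add(8, -4, -2), -447)) = Mul(399, Add(2, -447)) = Mul(399, -445) = -177555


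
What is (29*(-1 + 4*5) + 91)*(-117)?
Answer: -75114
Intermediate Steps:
(29*(-1 + 4*5) + 91)*(-117) = (29*(-1 + 20) + 91)*(-117) = (29*19 + 91)*(-117) = (551 + 91)*(-117) = 642*(-117) = -75114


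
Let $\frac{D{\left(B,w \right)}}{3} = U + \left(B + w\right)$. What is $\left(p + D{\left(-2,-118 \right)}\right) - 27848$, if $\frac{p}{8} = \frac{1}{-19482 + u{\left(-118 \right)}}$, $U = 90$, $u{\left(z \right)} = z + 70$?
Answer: $- \frac{272814574}{9765} \approx -27938.0$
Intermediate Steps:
$u{\left(z \right)} = 70 + z$
$D{\left(B,w \right)} = 270 + 3 B + 3 w$ ($D{\left(B,w \right)} = 3 \left(90 + \left(B + w\right)\right) = 3 \left(90 + B + w\right) = 270 + 3 B + 3 w$)
$p = - \frac{4}{9765}$ ($p = \frac{8}{-19482 + \left(70 - 118\right)} = \frac{8}{-19482 - 48} = \frac{8}{-19530} = 8 \left(- \frac{1}{19530}\right) = - \frac{4}{9765} \approx -0.00040963$)
$\left(p + D{\left(-2,-118 \right)}\right) - 27848 = \left(- \frac{4}{9765} + \left(270 + 3 \left(-2\right) + 3 \left(-118\right)\right)\right) - 27848 = \left(- \frac{4}{9765} - 90\right) - 27848 = - \frac{878854}{9765} - 27848 = - \frac{272814574}{9765}$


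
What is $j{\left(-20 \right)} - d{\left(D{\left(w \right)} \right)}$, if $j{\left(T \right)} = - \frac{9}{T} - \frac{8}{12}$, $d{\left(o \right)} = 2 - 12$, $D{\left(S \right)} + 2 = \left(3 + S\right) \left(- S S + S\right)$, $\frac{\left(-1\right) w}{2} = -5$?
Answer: $\frac{587}{60} \approx 9.7833$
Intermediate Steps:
$w = 10$ ($w = \left(-2\right) \left(-5\right) = 10$)
$D{\left(S \right)} = -2 + \left(3 + S\right) \left(S - S^{2}\right)$ ($D{\left(S \right)} = -2 + \left(3 + S\right) \left(- S S + S\right) = -2 + \left(3 + S\right) \left(- S^{2} + S\right) = -2 + \left(3 + S\right) \left(S - S^{2}\right)$)
$d{\left(o \right)} = -10$ ($d{\left(o \right)} = 2 - 12 = -10$)
$j{\left(T \right)} = - \frac{2}{3} - \frac{9}{T}$ ($j{\left(T \right)} = - \frac{9}{T} - \frac{2}{3} = - \frac{2}{3} - \frac{9}{T}$)
$j{\left(-20 \right)} - d{\left(D{\left(w \right)} \right)} = \left(- \frac{2}{3} - \frac{9}{-20}\right) - -10 = \left(- \frac{2}{3} - - \frac{9}{20}\right) + 10 = \left(- \frac{2}{3} + \frac{9}{20}\right) + 10 = - \frac{13}{60} + 10 = \frac{587}{60}$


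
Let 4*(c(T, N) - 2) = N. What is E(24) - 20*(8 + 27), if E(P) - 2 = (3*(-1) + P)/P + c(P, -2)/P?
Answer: -11153/16 ≈ -697.06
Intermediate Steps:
c(T, N) = 2 + N/4
E(P) = 2 + 3/(2*P) + (-3 + P)/P (E(P) = 2 + ((3*(-1) + P)/P + (2 + (¼)*(-2))/P) = 2 + ((-3 + P)/P + (2 - ½)/P) = 2 + ((-3 + P)/P + 3/(2*P)) = 2 + (3/(2*P) + (-3 + P)/P) = 2 + 3/(2*P) + (-3 + P)/P)
E(24) - 20*(8 + 27) = (3 - 3/2/24) - 20*(8 + 27) = (3 - 3/2*1/24) - 20*35 = (3 - 1/16) - 1*700 = 47/16 - 700 = -11153/16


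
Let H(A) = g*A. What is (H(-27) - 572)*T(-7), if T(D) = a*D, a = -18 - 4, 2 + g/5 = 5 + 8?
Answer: -316778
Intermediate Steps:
g = 55 (g = -10 + 5*(5 + 8) = -10 + 5*13 = -10 + 65 = 55)
H(A) = 55*A
a = -22
T(D) = -22*D
(H(-27) - 572)*T(-7) = (55*(-27) - 572)*(-22*(-7)) = (-1485 - 572)*154 = -2057*154 = -316778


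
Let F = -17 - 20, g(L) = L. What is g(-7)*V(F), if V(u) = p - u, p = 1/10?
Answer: -2597/10 ≈ -259.70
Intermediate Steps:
p = ⅒ ≈ 0.10000
F = -37
V(u) = ⅒ - u
g(-7)*V(F) = -7*(⅒ - 1*(-37)) = -7*(⅒ + 37) = -7*371/10 = -2597/10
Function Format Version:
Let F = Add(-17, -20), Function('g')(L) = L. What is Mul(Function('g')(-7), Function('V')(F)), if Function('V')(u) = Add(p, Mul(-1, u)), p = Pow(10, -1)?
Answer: Rational(-2597, 10) ≈ -259.70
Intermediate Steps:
p = Rational(1, 10) ≈ 0.10000
F = -37
Function('V')(u) = Add(Rational(1, 10), Mul(-1, u))
Mul(Function('g')(-7), Function('V')(F)) = Mul(-7, Add(Rational(1, 10), Mul(-1, -37))) = Mul(-7, Add(Rational(1, 10), 37)) = Mul(-7, Rational(371, 10)) = Rational(-2597, 10)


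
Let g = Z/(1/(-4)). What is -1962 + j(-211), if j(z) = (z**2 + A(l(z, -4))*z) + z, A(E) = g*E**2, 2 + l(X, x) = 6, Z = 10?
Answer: 177388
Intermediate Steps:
l(X, x) = 4 (l(X, x) = -2 + 6 = 4)
g = -40 (g = 10/(1/(-4)) = 10/(-1/4) = 10*(-4) = -40)
A(E) = -40*E**2
j(z) = z**2 - 639*z (j(z) = (z**2 + (-40*4**2)*z) + z = (z**2 + (-40*16)*z) + z = (z**2 - 640*z) + z = z**2 - 639*z)
-1962 + j(-211) = -1962 - 211*(-639 - 211) = -1962 - 211*(-850) = -1962 + 179350 = 177388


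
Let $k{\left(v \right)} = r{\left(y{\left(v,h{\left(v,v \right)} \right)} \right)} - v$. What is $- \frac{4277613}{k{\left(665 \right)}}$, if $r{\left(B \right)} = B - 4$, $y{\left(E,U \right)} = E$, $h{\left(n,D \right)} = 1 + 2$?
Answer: $\frac{4277613}{4} \approx 1.0694 \cdot 10^{6}$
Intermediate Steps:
$h{\left(n,D \right)} = 3$
$r{\left(B \right)} = -4 + B$
$k{\left(v \right)} = -4$ ($k{\left(v \right)} = \left(-4 + v\right) - v = -4$)
$- \frac{4277613}{k{\left(665 \right)}} = - \frac{4277613}{-4} = \left(-4277613\right) \left(- \frac{1}{4}\right) = \frac{4277613}{4}$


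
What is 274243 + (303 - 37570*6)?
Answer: 49126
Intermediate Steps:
274243 + (303 - 37570*6) = 274243 + (303 - 289*780) = 274243 + (303 - 225420) = 274243 - 225117 = 49126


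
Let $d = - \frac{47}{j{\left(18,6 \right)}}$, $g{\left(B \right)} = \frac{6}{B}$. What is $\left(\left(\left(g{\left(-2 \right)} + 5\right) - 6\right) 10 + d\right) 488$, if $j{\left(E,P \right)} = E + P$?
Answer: $- \frac{61427}{3} \approx -20476.0$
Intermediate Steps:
$d = - \frac{47}{24}$ ($d = - \frac{47}{18 + 6} = - \frac{47}{24} \approx -1.9583$)
$\left(\left(\left(g{\left(-2 \right)} + 5\right) - 6\right) 10 + d\right) 488 = \left(\left(\left(\frac{6}{-2} + 5\right) - 6\right) 10 - \frac{47}{24}\right) 488 = \left(\left(\left(6 \left(- \frac{1}{2}\right) + 5\right) - 6\right) 10 - \frac{47}{24}\right) 488 = \left(\left(\left(-3 + 5\right) - 6\right) 10 - \frac{47}{24}\right) 488 = \left(\left(2 - 6\right) 10 - \frac{47}{24}\right) 488 = \left(\left(-4\right) 10 - \frac{47}{24}\right) 488 = \left(-40 - \frac{47}{24}\right) 488 = \left(- \frac{1007}{24}\right) 488 = - \frac{61427}{3}$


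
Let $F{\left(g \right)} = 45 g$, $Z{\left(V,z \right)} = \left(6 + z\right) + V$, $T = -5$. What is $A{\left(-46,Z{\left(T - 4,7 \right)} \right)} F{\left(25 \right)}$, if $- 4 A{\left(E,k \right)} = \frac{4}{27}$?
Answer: $- \frac{125}{3} \approx -41.667$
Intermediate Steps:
$Z{\left(V,z \right)} = 6 + V + z$
$A{\left(E,k \right)} = - \frac{1}{27}$ ($A{\left(E,k \right)} = - \frac{4 \cdot \frac{1}{27}}{4} = \left(- \frac{1}{4}\right) \frac{4}{27} = - \frac{1}{27}$)
$A{\left(-46,Z{\left(T - 4,7 \right)} \right)} F{\left(25 \right)} = - \frac{45 \cdot 25}{27} = \left(- \frac{1}{27}\right) 1125 = - \frac{125}{3}$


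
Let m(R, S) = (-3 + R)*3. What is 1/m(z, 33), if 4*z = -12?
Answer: -1/18 ≈ -0.055556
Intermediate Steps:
z = -3 (z = (¼)*(-12) = -3)
m(R, S) = -9 + 3*R
1/m(z, 33) = 1/(-9 + 3*(-3)) = 1/(-9 - 9) = 1/(-18) = -1/18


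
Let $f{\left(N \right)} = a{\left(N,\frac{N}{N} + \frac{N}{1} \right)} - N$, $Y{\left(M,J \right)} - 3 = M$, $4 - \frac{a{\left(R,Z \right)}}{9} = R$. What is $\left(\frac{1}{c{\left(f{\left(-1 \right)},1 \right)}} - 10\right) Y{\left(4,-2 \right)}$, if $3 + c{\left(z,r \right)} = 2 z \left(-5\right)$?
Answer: $- \frac{32417}{463} \approx -70.015$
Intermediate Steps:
$a{\left(R,Z \right)} = 36 - 9 R$
$Y{\left(M,J \right)} = 3 + M$
$f{\left(N \right)} = 36 - 10 N$ ($f{\left(N \right)} = \left(36 - 9 N\right) - N = 36 - 10 N$)
$c{\left(z,r \right)} = -3 - 10 z$ ($c{\left(z,r \right)} = -3 + 2 z \left(-5\right) = -3 - 10 z$)
$\left(\frac{1}{c{\left(f{\left(-1 \right)},1 \right)}} - 10\right) Y{\left(4,-2 \right)} = \left(\frac{1}{-3 - 10 \left(36 - -10\right)} - 10\right) \left(3 + 4\right) = \left(\frac{1}{-3 - 10 \left(36 + 10\right)} - 10\right) 7 = \left(\frac{1}{-3 - 460} - 10\right) 7 = \left(\frac{1}{-463} - 10\right) 7 = \left(- \frac{1}{463} - 10\right) 7 = \left(- \frac{4631}{463}\right) 7 = - \frac{32417}{463}$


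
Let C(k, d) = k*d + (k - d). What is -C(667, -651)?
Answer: 432899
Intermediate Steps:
C(k, d) = k - d + d*k (C(k, d) = d*k + (k - d) = k - d + d*k)
-C(667, -651) = -(667 - 1*(-651) - 651*667) = -(667 + 651 - 434217) = -1*(-432899) = 432899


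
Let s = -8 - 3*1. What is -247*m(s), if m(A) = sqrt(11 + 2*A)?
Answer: -247*I*sqrt(11) ≈ -819.21*I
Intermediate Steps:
s = -11 (s = -8 - 3 = -11)
-247*m(s) = -247*sqrt(11 + 2*(-11)) = -247*sqrt(11 - 22) = -247*I*sqrt(11)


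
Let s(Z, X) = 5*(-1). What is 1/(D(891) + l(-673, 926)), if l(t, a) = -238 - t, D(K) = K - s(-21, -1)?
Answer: 1/1331 ≈ 0.00075131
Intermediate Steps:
s(Z, X) = -5
D(K) = 5 + K (D(K) = K - 1*(-5) = K + 5 = 5 + K)
1/(D(891) + l(-673, 926)) = 1/((5 + 891) + (-238 - 1*(-673))) = 1/(896 + (-238 + 673)) = 1/(896 + 435) = 1/1331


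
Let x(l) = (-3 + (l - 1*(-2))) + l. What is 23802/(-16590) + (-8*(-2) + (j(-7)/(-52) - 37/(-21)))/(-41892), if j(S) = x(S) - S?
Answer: -6483168941/4517423820 ≈ -1.4351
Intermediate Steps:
x(l) = -1 + 2*l (x(l) = (-3 + (l + 2)) + l = (-3 + (2 + l)) + l = (-1 + l) + l = -1 + 2*l)
j(S) = -1 + S (j(S) = (-1 + 2*S) - S = -1 + S)
23802/(-16590) + (-8*(-2) + (j(-7)/(-52) - 37/(-21)))/(-41892) = 23802/(-16590) + (-8*(-2) + ((-1 - 7)/(-52) - 37/(-21)))/(-41892) = 23802*(-1/16590) + (16 + (-8*(-1/52) - 37*(-1/21)))*(-1/41892) = -3967/2765 + (16 + (2/13 + 37/21))*(-1/41892) = -3967/2765 + (16 + 523/273)*(-1/41892) = -3967/2765 + (4891/273)*(-1/41892) = -3967/2765 - 4891/11436516 = -6483168941/4517423820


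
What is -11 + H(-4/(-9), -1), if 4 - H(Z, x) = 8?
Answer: -15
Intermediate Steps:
H(Z, x) = -4 (H(Z, x) = 4 - 1*8 = 4 - 8 = -4)
-11 + H(-4/(-9), -1) = -11 - 4 = -15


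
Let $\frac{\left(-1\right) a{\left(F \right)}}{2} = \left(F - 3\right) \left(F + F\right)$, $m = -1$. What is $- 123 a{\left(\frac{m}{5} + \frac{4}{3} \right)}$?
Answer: $- \frac{78064}{75} \approx -1040.9$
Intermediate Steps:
$a{\left(F \right)} = - 4 F \left(-3 + F\right)$ ($a{\left(F \right)} = - 2 \left(F - 3\right) \left(F + F\right) = - 2 \left(-3 + F\right) 2 F = - 2 \cdot 2 F \left(-3 + F\right) = - 4 F \left(-3 + F\right)$)
$- 123 a{\left(\frac{m}{5} + \frac{4}{3} \right)} = - 123 \cdot 4 \left(- \frac{1}{5} + \frac{4}{3}\right) \left(3 - \left(- \frac{1}{5} + \frac{4}{3}\right)\right) = - 123 \cdot 4 \cdot \frac{17}{15} \left(3 - \frac{17}{15}\right) = - 123 \cdot 4 \cdot \frac{17}{15} \cdot \frac{28}{15} = \left(-123\right) \frac{1904}{225} = - \frac{78064}{75}$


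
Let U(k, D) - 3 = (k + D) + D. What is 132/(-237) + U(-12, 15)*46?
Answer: 76270/79 ≈ 965.44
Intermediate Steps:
U(k, D) = 3 + k + 2*D (U(k, D) = 3 + ((k + D) + D) = 3 + ((D + k) + D) = 3 + (k + 2*D) = 3 + k + 2*D)
132/(-237) + U(-12, 15)*46 = 132/(-237) + (3 - 12 + 2*15)*46 = 132*(-1/237) + (3 - 12 + 30)*46 = -44/79 + 21*46 = -44/79 + 966 = 76270/79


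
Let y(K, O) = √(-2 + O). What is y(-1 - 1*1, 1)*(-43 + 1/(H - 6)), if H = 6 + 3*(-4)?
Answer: -517*I/12 ≈ -43.083*I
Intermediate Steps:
H = -6 (H = 6 - 12 = -6)
y(-1 - 1*1, 1)*(-43 + 1/(H - 6)) = √(-2 + 1)*(-43 + 1/(-6 - 6)) = √(-1)*(-43 + 1/(-12)) = I*(-43 - 1/12) = I*(-517/12) = -517*I/12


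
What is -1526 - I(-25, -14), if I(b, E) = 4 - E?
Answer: -1544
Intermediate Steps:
-1526 - I(-25, -14) = -1526 - (4 - 1*(-14)) = -1526 - (4 + 14) = -1526 - 1*18 = -1526 - 18 = -1544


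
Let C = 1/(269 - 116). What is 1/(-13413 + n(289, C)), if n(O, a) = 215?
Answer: -1/13198 ≈ -7.5769e-5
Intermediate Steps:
C = 1/153 ≈ 0.0065359
1/(-13413 + n(289, C)) = 1/(-13413 + 215) = 1/(-13198) = -1/13198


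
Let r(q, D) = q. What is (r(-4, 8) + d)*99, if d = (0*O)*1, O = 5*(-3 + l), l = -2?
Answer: -396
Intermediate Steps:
O = -25 (O = 5*(-3 - 2) = 5*(-5) = -25)
d = 0 (d = (0*(-25))*1 = 0*1 = 0)
(r(-4, 8) + d)*99 = (-4 + 0)*99 = -4*99 = -396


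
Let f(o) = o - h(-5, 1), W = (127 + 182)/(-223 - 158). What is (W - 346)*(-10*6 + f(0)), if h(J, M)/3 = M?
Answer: 2774835/127 ≈ 21849.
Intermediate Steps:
h(J, M) = 3*M
W = -103/127 (W = 309/(-381) = 309*(-1/381) = -103/127 ≈ -0.81102)
f(o) = -3 + o (f(o) = o - 3 = -3 + o)
(W - 346)*(-10*6 + f(0)) = (-103/127 - 346)*(-10*6 + (-3 + 0)) = -44045*(-60 - 3)/127 = -44045/127*(-63) = 2774835/127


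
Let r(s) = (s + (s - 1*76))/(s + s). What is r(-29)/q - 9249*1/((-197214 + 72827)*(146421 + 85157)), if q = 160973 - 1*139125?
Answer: 967907351185/9125401501754056 ≈ 0.00010607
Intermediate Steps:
q = 21848 (q = 160973 - 139125 = 21848)
r(s) = (-76 + 2*s)/(2*s) (r(s) = (s + (s - 76))/((2*s)) = (s + (-76 + s))*(1/(2*s)) = (-76 + 2*s)*(1/(2*s)) = (-76 + 2*s)/(2*s))
r(-29)/q - 9249*1/((-197214 + 72827)*(146421 + 85157)) = ((-38 - 29)/(-29))/21848 - 9249*1/((-197214 + 72827)*(146421 + 85157)) = -1/29*(-67)*(1/21848) - 9249/((-124387*231578)) = (67/29)*(1/21848) - 9249/(-28805292686) = 67/633592 - 9249*(-1/28805292686) = 67/633592 + 9249/28805292686 = 967907351185/9125401501754056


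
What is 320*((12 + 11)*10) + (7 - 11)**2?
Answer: 73616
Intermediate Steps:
320*((12 + 11)*10) + (7 - 11)**2 = 320*(23*10) + (-4)**2 = 320*230 + 16 = 73600 + 16 = 73616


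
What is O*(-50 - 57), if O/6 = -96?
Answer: 61632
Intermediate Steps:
O = -576 (O = 6*(-96) = -576)
O*(-50 - 57) = -576*(-50 - 57) = -576*(-107) = 61632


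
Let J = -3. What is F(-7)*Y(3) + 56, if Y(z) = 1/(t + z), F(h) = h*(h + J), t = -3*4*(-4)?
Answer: 2926/51 ≈ 57.373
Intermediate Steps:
t = 48 (t = -12*(-4) = 48)
F(h) = h*(-3 + h) (F(h) = h*(h - 3) = h*(-3 + h))
Y(z) = 1/(48 + z)
F(-7)*Y(3) + 56 = (-7*(-3 - 7))/(48 + 3) + 56 = -7*(-10)/51 + 56 = 70*(1/51) + 56 = 70/51 + 56 = 2926/51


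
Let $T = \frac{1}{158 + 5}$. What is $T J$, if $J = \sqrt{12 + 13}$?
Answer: $\frac{5}{163} \approx 0.030675$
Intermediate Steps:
$J = 5$ ($J = \sqrt{25} = 5$)
$T = \frac{1}{163} \approx 0.006135$
$T J = \frac{1}{163} \cdot 5 = \frac{5}{163}$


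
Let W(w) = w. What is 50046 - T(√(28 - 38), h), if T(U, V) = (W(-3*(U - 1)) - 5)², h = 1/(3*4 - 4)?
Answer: 50132 - 12*I*√10 ≈ 50132.0 - 37.947*I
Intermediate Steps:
h = ⅛ (h = 1/(12 - 4) = 1/8 = ⅛ ≈ 0.12500)
T(U, V) = (-2 - 3*U)² (T(U, V) = (-3*(U - 1) - 5)² = (-3*(-1 + U) - 5)² = ((3 - 3*U) - 5)² = (-2 - 3*U)²)
50046 - T(√(28 - 38), h) = 50046 - (2 + 3*√(28 - 38))² = 50046 - (2 + 3*√(-10))² = 50046 - (2 + 3*(I*√10))² = 50046 - (2 + 3*I*√10)²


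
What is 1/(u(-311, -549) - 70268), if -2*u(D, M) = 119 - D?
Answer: -1/70483 ≈ -1.4188e-5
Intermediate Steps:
u(D, M) = -119/2 + D/2 (u(D, M) = -(119 - D)/2 = -119/2 + D/2)
1/(u(-311, -549) - 70268) = 1/((-119/2 + (1/2)*(-311)) - 70268) = 1/((-119/2 - 311/2) - 70268) = 1/(-215 - 70268) = 1/(-70483) = -1/70483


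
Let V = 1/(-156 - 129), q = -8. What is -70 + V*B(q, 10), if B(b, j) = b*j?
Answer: -3974/57 ≈ -69.719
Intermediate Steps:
V = -1/285 (V = 1/(-285) = -1/285 ≈ -0.0035088)
-70 + V*B(q, 10) = -70 - (-8)*10/285 = -70 - 1/285*(-80) = -70 + 16/57 = -3974/57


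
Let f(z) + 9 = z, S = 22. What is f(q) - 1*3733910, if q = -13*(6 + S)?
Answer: -3734283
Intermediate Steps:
q = -364 (q = -13*(6 + 22) = -13*28 = -364)
f(z) = -9 + z
f(q) - 1*3733910 = (-9 - 364) - 1*3733910 = -373 - 3733910 = -3734283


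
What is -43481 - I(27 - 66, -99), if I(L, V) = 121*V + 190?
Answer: -31692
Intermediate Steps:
I(L, V) = 190 + 121*V
-43481 - I(27 - 66, -99) = -43481 - (190 + 121*(-99)) = -43481 - (190 - 11979) = -43481 - 1*(-11789) = -43481 + 11789 = -31692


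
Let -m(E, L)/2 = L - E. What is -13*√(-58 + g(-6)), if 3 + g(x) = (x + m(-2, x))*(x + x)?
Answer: -13*I*√85 ≈ -119.85*I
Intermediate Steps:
m(E, L) = -2*L + 2*E (m(E, L) = -2*(L - E) = -2*L + 2*E)
g(x) = -3 + 2*x*(-4 - x) (g(x) = -3 + (x + (-2*x + 2*(-2)))*(x + x) = -3 + (x + (-2*x - 4))*(2*x) = -3 + (x + (-4 - 2*x))*(2*x) = -3 + (-4 - x)*(2*x) = -3 + 2*x*(-4 - x))
-13*√(-58 + g(-6)) = -13*√(-58 + (-3 - 8*(-6) - 2*(-6)²)) = -13*√(-58 + (-3 + 48 - 2*36)) = -13*√(-58 + (-3 + 48 - 72)) = -13*√(-58 - 27) = -13*I*√85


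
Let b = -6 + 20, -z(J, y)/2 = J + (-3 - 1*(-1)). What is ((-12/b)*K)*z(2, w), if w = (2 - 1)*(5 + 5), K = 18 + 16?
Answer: 0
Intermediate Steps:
K = 34
w = 10 (w = 1*10 = 10)
z(J, y) = 4 - 2*J (z(J, y) = -2*(J + (-3 - 1*(-1))) = -2*(J + (-3 + 1)) = -2*(J - 2) = -2*(-2 + J) = 4 - 2*J)
b = 14
((-12/b)*K)*z(2, w) = (-12/14*34)*(4 - 2*2) = (-12*1/14*34)*(4 - 4) = -6/7*34*0 = -204/7*0 = 0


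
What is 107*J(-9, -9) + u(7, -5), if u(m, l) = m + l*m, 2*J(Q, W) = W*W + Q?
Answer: 3824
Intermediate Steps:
J(Q, W) = Q/2 + W²/2 (J(Q, W) = (W*W + Q)/2 = (W² + Q)/2 = (Q + W²)/2 = Q/2 + W²/2)
107*J(-9, -9) + u(7, -5) = 107*((½)*(-9) + (½)*(-9)²) + 7*(1 - 5) = 107*(-9/2 + (½)*81) + 7*(-4) = 107*(-9/2 + 81/2) - 28 = 107*36 - 28 = 3852 - 28 = 3824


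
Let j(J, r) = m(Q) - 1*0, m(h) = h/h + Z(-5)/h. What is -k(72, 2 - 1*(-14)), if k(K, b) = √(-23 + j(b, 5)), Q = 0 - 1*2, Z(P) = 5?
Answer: -7*I*√2/2 ≈ -4.9497*I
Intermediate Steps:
Q = -2 (Q = 0 - 2 = -2)
m(h) = 1 + 5/h (m(h) = h/h + 5/h = 1 + 5/h)
j(J, r) = -3/2 (j(J, r) = (5 - 2)/(-2) - 1*0 = -½*3 + 0 = -3/2 + 0 = -3/2)
k(K, b) = 7*I*√2/2 (k(K, b) = √(-23 - 3/2) = √(-49/2) = 7*I*√2/2)
-k(72, 2 - 1*(-14)) = -7*I*√2/2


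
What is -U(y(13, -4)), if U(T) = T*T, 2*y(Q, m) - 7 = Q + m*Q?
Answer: -256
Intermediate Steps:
y(Q, m) = 7/2 + Q/2 + Q*m/2 (y(Q, m) = 7/2 + (Q + m*Q)/2 = 7/2 + (Q + Q*m)/2 = 7/2 + (Q/2 + Q*m/2) = 7/2 + Q/2 + Q*m/2)
U(T) = T²
-U(y(13, -4)) = -(7/2 + (½)*13 + (½)*13*(-4))² = -(7/2 + 13/2 - 26)² = -1*(-16)² = -1*256 = -256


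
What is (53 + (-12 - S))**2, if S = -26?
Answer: 4489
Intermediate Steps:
(53 + (-12 - S))**2 = (53 + (-12 - 1*(-26)))**2 = (53 + (-12 + 26))**2 = (53 + 14)**2 = 67**2 = 4489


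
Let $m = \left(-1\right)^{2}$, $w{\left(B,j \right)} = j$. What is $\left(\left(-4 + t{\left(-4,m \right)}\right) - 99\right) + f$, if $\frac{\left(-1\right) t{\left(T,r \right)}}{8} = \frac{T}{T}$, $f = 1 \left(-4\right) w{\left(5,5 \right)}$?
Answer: $-131$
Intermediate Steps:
$f = -20$ ($f = 1 \left(-4\right) 5 = \left(-4\right) 5 = -20$)
$m = 1$
$t{\left(T,r \right)} = -8$ ($t{\left(T,r \right)} = - 8 \frac{T}{T} = \left(-8\right) 1 = -8$)
$\left(\left(-4 + t{\left(-4,m \right)}\right) - 99\right) + f = \left(\left(-4 - 8\right) - 99\right) - 20 = \left(-12 - 99\right) - 20 = -111 - 20 = -131$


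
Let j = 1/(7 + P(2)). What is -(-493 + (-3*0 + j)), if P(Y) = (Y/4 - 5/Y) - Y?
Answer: 1478/3 ≈ 492.67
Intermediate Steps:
P(Y) = -5/Y - 3*Y/4 (P(Y) = (Y*(¼) - 5/Y) - Y = (Y/4 - 5/Y) - Y = (-5/Y + Y/4) - Y = -5/Y - 3*Y/4)
j = ⅓ (j = 1/(7 + (-5/2 - ¾*2)) = 1/(7 + (-5*½ - 3/2)) = 1/(7 + (-5/2 - 3/2)) = 1/(7 - 4) = 1/3 = ⅓ ≈ 0.33333)
-(-493 + (-3*0 + j)) = -(-493 + (-3*0 + ⅓)) = -(-493 + (0 + ⅓)) = -(-493 + ⅓) = -1*(-1478/3) = 1478/3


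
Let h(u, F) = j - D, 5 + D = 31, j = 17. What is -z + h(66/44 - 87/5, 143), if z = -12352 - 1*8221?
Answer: 20564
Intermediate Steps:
D = 26 (D = -5 + 31 = 26)
h(u, F) = -9 (h(u, F) = 17 - 1*26 = 17 - 26 = -9)
z = -20573 (z = -12352 - 8221 = -20573)
-z + h(66/44 - 87/5, 143) = -1*(-20573) - 9 = 20573 - 9 = 20564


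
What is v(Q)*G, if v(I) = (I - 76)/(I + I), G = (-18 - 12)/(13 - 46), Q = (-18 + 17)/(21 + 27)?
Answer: 18245/11 ≈ 1658.6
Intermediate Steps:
Q = -1/48 ≈ -0.020833
G = 10/11 (G = -30/(-33) = -30*(-1/33) = 10/11 ≈ 0.90909)
v(I) = (-76 + I)/(2*I) (v(I) = (-76 + I)/((2*I)) = (-76 + I)*(1/(2*I)) = (-76 + I)/(2*I))
v(Q)*G = ((-76 - 1/48)/(2*(-1/48)))*(10/11) = ((1/2)*(-48)*(-3649/48))*(10/11) = (3649/2)*(10/11) = 18245/11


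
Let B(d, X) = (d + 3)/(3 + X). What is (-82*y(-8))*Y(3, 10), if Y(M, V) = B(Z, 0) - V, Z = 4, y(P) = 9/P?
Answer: -2829/4 ≈ -707.25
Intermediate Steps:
B(d, X) = (3 + d)/(3 + X)
Y(M, V) = 7/3 - V (Y(M, V) = (3 + 4)/(3 + 0) - V = 7/3 - V)
(-82*y(-8))*Y(3, 10) = (-738/(-8))*(7/3 - 1*10) = (-738*(-1)/8)*(7/3 - 10) = -82*(-9/8)*(-23/3) = (369/4)*(-23/3) = -2829/4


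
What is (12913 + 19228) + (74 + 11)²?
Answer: 39366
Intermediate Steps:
(12913 + 19228) + (74 + 11)² = 32141 + 85² = 32141 + 7225 = 39366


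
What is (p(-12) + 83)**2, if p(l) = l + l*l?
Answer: 46225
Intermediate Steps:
p(l) = l + l**2
(p(-12) + 83)**2 = (-12*(1 - 12) + 83)**2 = (-12*(-11) + 83)**2 = (132 + 83)**2 = 215**2 = 46225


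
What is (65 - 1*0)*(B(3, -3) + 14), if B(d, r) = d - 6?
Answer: 715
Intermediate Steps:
B(d, r) = -6 + d
(65 - 1*0)*(B(3, -3) + 14) = (65 - 1*0)*((-6 + 3) + 14) = (65 + 0)*(-3 + 14) = 65*11 = 715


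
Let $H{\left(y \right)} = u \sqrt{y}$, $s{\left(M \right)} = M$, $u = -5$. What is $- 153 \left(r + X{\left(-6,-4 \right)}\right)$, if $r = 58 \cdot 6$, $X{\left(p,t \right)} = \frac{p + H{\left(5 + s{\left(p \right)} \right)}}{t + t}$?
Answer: $- \frac{213435}{4} - \frac{765 i}{8} \approx -53359.0 - 95.625 i$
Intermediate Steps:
$H{\left(y \right)} = - 5 \sqrt{y}$
$X{\left(p,t \right)} = \frac{p - 5 \sqrt{5 + p}}{2 t}$ ($X{\left(p,t \right)} = \frac{p - 5 \sqrt{5 + p}}{t + t} = \frac{p - 5 \sqrt{5 + p}}{2 t}$)
$r = 348$
$- 153 \left(r + X{\left(-6,-4 \right)}\right) = - 153 \left(348 + \frac{-6 - 5 \sqrt{5 - 6}}{2 \left(-4\right)}\right) = - 153 \left(348 + \frac{1}{2} \left(- \frac{1}{4}\right) \left(-6 - 5 \sqrt{-1}\right)\right) = - 153 \left(348 + \frac{1}{2} \left(- \frac{1}{4}\right) \left(-6 - 5 i\right)\right) = - 153 \left(348 + \left(\frac{3}{4} + \frac{5 i}{8}\right)\right) = - 153 \left(\frac{1395}{4} + \frac{5 i}{8}\right) = - \frac{213435}{4} - \frac{765 i}{8}$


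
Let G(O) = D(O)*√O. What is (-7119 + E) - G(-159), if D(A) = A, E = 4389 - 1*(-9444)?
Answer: 6714 + 159*I*√159 ≈ 6714.0 + 2004.9*I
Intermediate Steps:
E = 13833 (E = 4389 + 9444 = 13833)
G(O) = O^(3/2) (G(O) = O*√O = O^(3/2))
(-7119 + E) - G(-159) = (-7119 + 13833) - (-159)^(3/2) = 6714 - (-159)*I*√159 = 6714 + 159*I*√159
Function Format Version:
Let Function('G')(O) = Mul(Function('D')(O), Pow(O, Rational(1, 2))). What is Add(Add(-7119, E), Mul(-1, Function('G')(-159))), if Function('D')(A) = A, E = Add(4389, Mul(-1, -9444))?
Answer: Add(6714, Mul(159, I, Pow(159, Rational(1, 2)))) ≈ Add(6714.0, Mul(2004.9, I))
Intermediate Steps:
E = 13833 (E = Add(4389, 9444) = 13833)
Function('G')(O) = Pow(O, Rational(3, 2)) (Function('G')(O) = Mul(O, Pow(O, Rational(1, 2))) = Pow(O, Rational(3, 2)))
Add(Add(-7119, E), Mul(-1, Function('G')(-159))) = Add(Add(-7119, 13833), Mul(-1, Pow(-159, Rational(3, 2)))) = Add(6714, Mul(-1, Mul(-159, I, Pow(159, Rational(1, 2))))) = Add(6714, Mul(159, I, Pow(159, Rational(1, 2))))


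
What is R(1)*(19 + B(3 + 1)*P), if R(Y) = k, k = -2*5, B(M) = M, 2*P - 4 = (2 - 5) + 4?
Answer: -290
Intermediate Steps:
P = 5/2 (P = 2 + ((2 - 5) + 4)/2 = 2 + (-3 + 4)/2 = 2 + (½)*1 = 2 + ½ = 5/2 ≈ 2.5000)
k = -10
R(Y) = -10
R(1)*(19 + B(3 + 1)*P) = -10*(19 + (3 + 1)*(5/2)) = -10*(19 + 4*(5/2)) = -10*(19 + 10) = -10*29 = -290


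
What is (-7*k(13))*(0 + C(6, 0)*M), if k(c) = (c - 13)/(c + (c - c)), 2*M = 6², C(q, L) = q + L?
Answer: 0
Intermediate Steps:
C(q, L) = L + q
M = 18 (M = (½)*6² = (½)*36 = 18)
k(c) = (-13 + c)/c (k(c) = (-13 + c)/(c + 0) = (-13 + c)/c)
(-7*k(13))*(0 + C(6, 0)*M) = (-7*(-13 + 13)/13)*(0 + (0 + 6)*18) = (-7*0/13)*(0 + 6*18) = (-7*0)*(0 + 108) = 0*108 = 0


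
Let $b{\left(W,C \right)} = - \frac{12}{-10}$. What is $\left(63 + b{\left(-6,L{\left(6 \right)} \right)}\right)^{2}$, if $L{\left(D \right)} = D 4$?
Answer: $\frac{103041}{25} \approx 4121.6$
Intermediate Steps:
$L{\left(D \right)} = 4 D$
$b{\left(W,C \right)} = \frac{6}{5}$ ($b{\left(W,C \right)} = \left(-12\right) \left(- \frac{1}{10}\right) = \frac{6}{5}$)
$\left(63 + b{\left(-6,L{\left(6 \right)} \right)}\right)^{2} = \left(63 + \frac{6}{5}\right)^{2} = \left(\frac{321}{5}\right)^{2} = \frac{103041}{25}$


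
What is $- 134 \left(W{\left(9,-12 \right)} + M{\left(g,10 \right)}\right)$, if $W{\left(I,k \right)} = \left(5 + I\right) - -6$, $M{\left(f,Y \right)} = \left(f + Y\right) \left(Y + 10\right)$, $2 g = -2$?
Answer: $-26800$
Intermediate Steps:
$g = -1$ ($g = \frac{1}{2} \left(-2\right) = -1$)
$M{\left(f,Y \right)} = \left(10 + Y\right) \left(Y + f\right)$ ($M{\left(f,Y \right)} = \left(Y + f\right) \left(10 + Y\right) = \left(10 + Y\right) \left(Y + f\right)$)
$W{\left(I,k \right)} = 11 + I$ ($W{\left(I,k \right)} = \left(5 + I\right) + 6 = 11 + I$)
$- 134 \left(W{\left(9,-12 \right)} + M{\left(g,10 \right)}\right) = - 134 \left(\left(11 + 9\right) + \left(10^{2} + 10 \cdot 10 + 10 \left(-1\right) + 10 \left(-1\right)\right)\right) = - 134 \left(20 + \left(100 + 100 - 10 - 10\right)\right) = - 134 \left(20 + 180\right) = \left(-134\right) 200 = -26800$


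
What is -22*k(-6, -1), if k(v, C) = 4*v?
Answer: 528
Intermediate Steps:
-22*k(-6, -1) = -88*(-6) = -22*(-24) = 528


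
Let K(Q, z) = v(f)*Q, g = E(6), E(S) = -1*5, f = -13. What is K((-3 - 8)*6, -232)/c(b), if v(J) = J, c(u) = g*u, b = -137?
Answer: 858/685 ≈ 1.2526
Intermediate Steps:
E(S) = -5
g = -5
c(u) = -5*u
K(Q, z) = -13*Q
K((-3 - 8)*6, -232)/c(b) = (-13*(-3 - 8)*6)/((-5*(-137))) = -(-143)*6/685 = -13*(-66)*(1/685) = 858*(1/685) = 858/685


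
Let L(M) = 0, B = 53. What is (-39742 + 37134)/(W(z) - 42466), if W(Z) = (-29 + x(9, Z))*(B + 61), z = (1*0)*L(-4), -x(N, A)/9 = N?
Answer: 1304/27503 ≈ 0.047413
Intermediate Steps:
x(N, A) = -9*N
z = 0 (z = (1*0)*0 = 0*0 = 0)
W(Z) = -12540 (W(Z) = (-29 - 9*9)*(53 + 61) = (-29 - 81)*114 = -110*114 = -12540)
(-39742 + 37134)/(W(z) - 42466) = (-39742 + 37134)/(-12540 - 42466) = -2608/(-55006) = -2608*(-1/55006) = 1304/27503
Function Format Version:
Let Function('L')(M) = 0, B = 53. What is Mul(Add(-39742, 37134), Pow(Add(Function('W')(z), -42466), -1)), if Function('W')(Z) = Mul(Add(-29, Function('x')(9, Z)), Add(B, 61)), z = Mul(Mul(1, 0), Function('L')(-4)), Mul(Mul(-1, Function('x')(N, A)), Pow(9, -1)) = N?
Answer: Rational(1304, 27503) ≈ 0.047413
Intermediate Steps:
Function('x')(N, A) = Mul(-9, N)
z = 0 (z = Mul(Mul(1, 0), 0) = Mul(0, 0) = 0)
Function('W')(Z) = -12540 (Function('W')(Z) = Mul(Add(-29, Mul(-9, 9)), Add(53, 61)) = Mul(Add(-29, -81), 114) = Mul(-110, 114) = -12540)
Mul(Add(-39742, 37134), Pow(Add(Function('W')(z), -42466), -1)) = Mul(Add(-39742, 37134), Pow(Add(-12540, -42466), -1)) = Mul(-2608, Pow(-55006, -1)) = Mul(-2608, Rational(-1, 55006)) = Rational(1304, 27503)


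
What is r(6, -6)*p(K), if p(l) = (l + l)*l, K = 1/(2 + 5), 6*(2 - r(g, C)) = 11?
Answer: 1/147 ≈ 0.0068027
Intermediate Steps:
r(g, C) = ⅙ (r(g, C) = 2 - ⅙*11 = 2 - 11/6 = ⅙)
K = ⅐ (K = 1/7 = ⅐ ≈ 0.14286)
p(l) = 2*l² (p(l) = (2*l)*l = 2*l²)
r(6, -6)*p(K) = (2*(⅐)²)/6 = (2*(1/49))/6 = (⅙)*(2/49) = 1/147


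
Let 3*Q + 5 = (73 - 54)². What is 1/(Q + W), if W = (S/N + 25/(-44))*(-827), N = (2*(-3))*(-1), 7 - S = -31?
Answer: -44/204561 ≈ -0.00021509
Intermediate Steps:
S = 38 (S = 7 - 1*(-31) = 7 + 31 = 38)
N = 6 (N = -6*(-1) = 6)
Q = 356/3 (Q = -5/3 + (73 - 54)²/3 = -5/3 + (⅓)*19² = -5/3 + (⅓)*361 = -5/3 + 361/3 = 356/3 ≈ 118.67)
W = -629347/132 (W = (38/6 + 25/(-44))*(-827) = (38*(⅙) + 25*(-1/44))*(-827) = (19/3 - 25/44)*(-827) = (761/132)*(-827) = -629347/132 ≈ -4767.8)
1/(Q + W) = 1/(356/3 - 629347/132) = 1/(-204561/44) = -44/204561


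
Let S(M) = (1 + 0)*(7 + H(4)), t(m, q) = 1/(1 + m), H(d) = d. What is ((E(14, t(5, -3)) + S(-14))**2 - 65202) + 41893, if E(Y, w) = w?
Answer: -834635/36 ≈ -23184.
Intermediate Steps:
S(M) = 11 (S(M) = (1 + 0)*(7 + 4) = 1*11 = 11)
((E(14, t(5, -3)) + S(-14))**2 - 65202) + 41893 = ((1/(1 + 5) + 11)**2 - 65202) + 41893 = ((1/6 + 11)**2 - 65202) + 41893 = ((67/6)**2 - 65202) + 41893 = (4489/36 - 65202) + 41893 = -2342783/36 + 41893 = -834635/36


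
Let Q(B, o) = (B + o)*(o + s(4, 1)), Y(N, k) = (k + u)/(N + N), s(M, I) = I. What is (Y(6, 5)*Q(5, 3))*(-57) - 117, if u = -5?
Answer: -117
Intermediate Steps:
Y(N, k) = (-5 + k)/(2*N) (Y(N, k) = (k - 5)/(N + N) = (-5 + k)/((2*N)) = (-5 + k)*(1/(2*N)) = (-5 + k)/(2*N))
Q(B, o) = (1 + o)*(B + o) (Q(B, o) = (B + o)*(o + 1) = (B + o)*(1 + o) = (1 + o)*(B + o))
(Y(6, 5)*Q(5, 3))*(-57) - 117 = (((½)*(-5 + 5)/6)*(5 + 3 + 3² + 5*3))*(-57) - 117 = (((½)*(⅙)*0)*(5 + 3 + 9 + 15))*(-57) - 117 = (0*32)*(-57) - 117 = 0*(-57) - 117 = 0 - 117 = -117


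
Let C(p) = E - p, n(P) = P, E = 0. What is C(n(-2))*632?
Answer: 1264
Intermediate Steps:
C(p) = -p (C(p) = 0 - p = -p)
C(n(-2))*632 = -1*(-2)*632 = 2*632 = 1264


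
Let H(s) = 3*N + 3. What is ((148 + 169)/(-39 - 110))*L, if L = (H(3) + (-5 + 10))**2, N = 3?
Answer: -91613/149 ≈ -614.85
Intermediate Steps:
H(s) = 12 (H(s) = 3*3 + 3 = 9 + 3 = 12)
L = 289 (L = (12 + (-5 + 10))**2 = (12 + 5)**2 = 17**2 = 289)
((148 + 169)/(-39 - 110))*L = ((148 + 169)/(-39 - 110))*289 = (317/(-149))*289 = (317*(-1/149))*289 = -317/149*289 = -91613/149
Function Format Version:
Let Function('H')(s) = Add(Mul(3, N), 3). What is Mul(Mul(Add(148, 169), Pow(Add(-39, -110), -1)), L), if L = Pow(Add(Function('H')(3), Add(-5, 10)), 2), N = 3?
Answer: Rational(-91613, 149) ≈ -614.85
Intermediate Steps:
Function('H')(s) = 12 (Function('H')(s) = Add(Mul(3, 3), 3) = Add(9, 3) = 12)
L = 289 (L = Pow(Add(12, Add(-5, 10)), 2) = Pow(Add(12, 5), 2) = Pow(17, 2) = 289)
Mul(Mul(Add(148, 169), Pow(Add(-39, -110), -1)), L) = Mul(Mul(Add(148, 169), Pow(Add(-39, -110), -1)), 289) = Mul(Mul(317, Pow(-149, -1)), 289) = Mul(Mul(317, Rational(-1, 149)), 289) = Mul(Rational(-317, 149), 289) = Rational(-91613, 149)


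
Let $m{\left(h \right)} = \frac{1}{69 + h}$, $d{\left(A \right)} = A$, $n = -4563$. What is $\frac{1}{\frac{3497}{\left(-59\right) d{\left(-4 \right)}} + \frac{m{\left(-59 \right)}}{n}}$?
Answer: $\frac{5384340}{79783937} \approx 0.067487$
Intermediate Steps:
$\frac{1}{\frac{3497}{\left(-59\right) d{\left(-4 \right)}} + \frac{m{\left(-59 \right)}}{n}} = \frac{1}{\frac{3497}{\left(-59\right) \left(-4\right)} + \frac{1}{\left(69 - 59\right) \left(-4563\right)}} = \frac{1}{\frac{3497}{236} + \frac{1}{10} \left(- \frac{1}{4563}\right)} = \frac{1}{3497 \cdot \frac{1}{236} + \frac{1}{10} \left(- \frac{1}{4563}\right)} = \frac{1}{\frac{3497}{236} - \frac{1}{45630}} = \frac{1}{\frac{79783937}{5384340}} = \frac{5384340}{79783937}$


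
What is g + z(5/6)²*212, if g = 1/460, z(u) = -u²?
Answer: 952364/9315 ≈ 102.24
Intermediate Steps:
g = 1/460 ≈ 0.0021739
g + z(5/6)²*212 = 1/460 + (-(5/6)²)²*212 = 1/460 + (-(5*(⅙))²)²*212 = 1/460 + (-(⅚)²)²*212 = 1/460 + (-1*25/36)²*212 = 1/460 + (-25/36)²*212 = 1/460 + (625/1296)*212 = 1/460 + 33125/324 = 952364/9315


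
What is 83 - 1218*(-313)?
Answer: 381317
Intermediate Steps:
83 - 1218*(-313) = 83 + 381234 = 381317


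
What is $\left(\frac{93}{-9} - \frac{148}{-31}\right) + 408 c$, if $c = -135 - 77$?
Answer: $- \frac{8044645}{93} \approx -86502.0$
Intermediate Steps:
$c = -212$ ($c = -135 - 77 = -212$)
$\left(\frac{93}{-9} - \frac{148}{-31}\right) + 408 c = \left(\frac{93}{-9} - \frac{148}{-31}\right) + 408 \left(-212\right) = \left(93 \left(- \frac{1}{9}\right) - - \frac{148}{31}\right) - 86496 = \left(- \frac{31}{3} + \frac{148}{31}\right) - 86496 = - \frac{517}{93} - 86496 = - \frac{8044645}{93}$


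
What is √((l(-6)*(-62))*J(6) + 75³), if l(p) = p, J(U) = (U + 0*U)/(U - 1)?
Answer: 303*√115/5 ≈ 649.86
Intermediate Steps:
J(U) = U/(-1 + U) (J(U) = (U + 0)/(-1 + U) = U/(-1 + U))
√((l(-6)*(-62))*J(6) + 75³) = √((-6*(-62))*(6/(-1 + 6)) + 75³) = √(372*(6/5) + 421875) = √(2232/5 + 421875) = √(2111607/5) = 303*√115/5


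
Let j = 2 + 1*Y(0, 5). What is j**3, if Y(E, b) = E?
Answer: 8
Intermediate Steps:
j = 2 (j = 2 + 1*0 = 2 + 0 = 2)
j**3 = 2**3 = 8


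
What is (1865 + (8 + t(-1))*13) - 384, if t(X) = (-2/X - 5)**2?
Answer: 1702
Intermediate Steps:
t(X) = (-5 - 2/X)**2
(1865 + (8 + t(-1))*13) - 384 = (1865 + (8 + (2 + 5*(-1))**2/(-1)**2)*13) - 384 = (1865 + (8 + 1*(2 - 5)**2)*13) - 384 = (1865 + (8 + 1*(-3)**2)*13) - 384 = (1865 + (8 + 1*9)*13) - 384 = (1865 + (8 + 9)*13) - 384 = (1865 + 17*13) - 384 = (1865 + 221) - 384 = 2086 - 384 = 1702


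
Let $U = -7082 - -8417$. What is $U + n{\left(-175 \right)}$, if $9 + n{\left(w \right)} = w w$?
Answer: $31951$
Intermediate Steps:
$n{\left(w \right)} = -9 + w^{2}$ ($n{\left(w \right)} = -9 + w w = -9 + w^{2}$)
$U = 1335$ ($U = -7082 + 8417 = 1335$)
$U + n{\left(-175 \right)} = 1335 - \left(9 - \left(-175\right)^{2}\right) = 1335 + \left(-9 + 30625\right) = 1335 + 30616 = 31951$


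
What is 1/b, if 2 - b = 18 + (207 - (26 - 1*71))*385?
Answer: -1/97036 ≈ -1.0305e-5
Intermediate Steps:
b = -97036 (b = 2 - (18 + (207 - (26 - 1*71))*385) = 2 - (18 + (207 - (26 - 71))*385) = 2 - (18 + (207 - 1*(-45))*385) = 2 - (18 + (207 + 45)*385) = 2 - (18 + 252*385) = 2 - (18 + 97020) = 2 - 1*97038 = 2 - 97038 = -97036)
1/b = 1/(-97036) = -1/97036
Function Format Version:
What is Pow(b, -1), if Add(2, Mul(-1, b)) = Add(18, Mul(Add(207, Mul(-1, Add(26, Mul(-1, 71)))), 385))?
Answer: Rational(-1, 97036) ≈ -1.0305e-5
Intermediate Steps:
b = -97036 (b = Add(2, Mul(-1, Add(18, Mul(Add(207, Mul(-1, Add(26, Mul(-1, 71)))), 385)))) = Add(2, Mul(-1, Add(18, Mul(Add(207, Mul(-1, Add(26, -71))), 385)))) = Add(2, Mul(-1, Add(18, Mul(Add(207, Mul(-1, -45)), 385)))) = Add(2, Mul(-1, Add(18, Mul(Add(207, 45), 385)))) = Add(2, Mul(-1, Add(18, Mul(252, 385)))) = Add(2, Mul(-1, Add(18, 97020))) = Add(2, Mul(-1, 97038)) = Add(2, -97038) = -97036)
Pow(b, -1) = Pow(-97036, -1) = Rational(-1, 97036)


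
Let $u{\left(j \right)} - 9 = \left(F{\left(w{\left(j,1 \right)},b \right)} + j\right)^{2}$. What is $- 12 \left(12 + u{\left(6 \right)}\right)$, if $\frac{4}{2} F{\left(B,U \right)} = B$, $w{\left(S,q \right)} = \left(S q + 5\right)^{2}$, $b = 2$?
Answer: $-53319$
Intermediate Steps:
$w{\left(S,q \right)} = \left(5 + S q\right)^{2}$
$F{\left(B,U \right)} = \frac{B}{2}$
$u{\left(j \right)} = 9 + \left(j + \frac{\left(5 + j\right)^{2}}{2}\right)^{2}$ ($u{\left(j \right)} = 9 + \left(\frac{\left(5 + j 1\right)^{2}}{2} + j\right)^{2} = 9 + \left(\frac{\left(5 + j\right)^{2}}{2} + j\right)^{2} = 9 + \left(j + \frac{\left(5 + j\right)^{2}}{2}\right)^{2}$)
$- 12 \left(12 + u{\left(6 \right)}\right) = - 12 \left(12 + \left(9 + \frac{\left(\left(5 + 6\right)^{2} + 2 \cdot 6\right)^{2}}{4}\right)\right) = - 12 \left(12 + \left(9 + \frac{\left(11^{2} + 12\right)^{2}}{4}\right)\right) = - 12 \left(12 + \left(9 + \frac{\left(121 + 12\right)^{2}}{4}\right)\right) = - 12 \left(12 + \left(9 + \frac{133^{2}}{4}\right)\right) = - 12 \left(12 + \left(9 + \frac{1}{4} \cdot 17689\right)\right) = - 12 \left(12 + \left(9 + \frac{17689}{4}\right)\right) = - 12 \left(12 + \frac{17725}{4}\right) = \left(-12\right) \frac{17773}{4} = -53319$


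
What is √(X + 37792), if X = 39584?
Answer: 8*√1209 ≈ 278.17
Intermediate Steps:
√(X + 37792) = √(39584 + 37792) = √77376 = 8*√1209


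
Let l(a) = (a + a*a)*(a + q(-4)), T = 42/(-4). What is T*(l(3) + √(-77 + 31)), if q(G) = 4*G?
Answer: 1638 - 21*I*√46/2 ≈ 1638.0 - 71.214*I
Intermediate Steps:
T = -21/2 (T = 42*(-¼) = -21/2 ≈ -10.500)
l(a) = (-16 + a)*(a + a²) (l(a) = (a + a*a)*(a + 4*(-4)) = (a + a²)*(a - 16) = (a + a²)*(-16 + a) = (-16 + a)*(a + a²))
T*(l(3) + √(-77 + 31)) = -21*(3*(-16 + 3² - 15*3) + √(-77 + 31))/2 = -21*(3*(-16 + 9 - 45) + √(-46))/2 = -21*(3*(-52) + I*√46)/2 = -21*(-156 + I*√46)/2 = 1638 - 21*I*√46/2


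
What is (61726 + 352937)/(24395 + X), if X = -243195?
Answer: -414663/218800 ≈ -1.8952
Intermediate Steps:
(61726 + 352937)/(24395 + X) = (61726 + 352937)/(24395 - 243195) = 414663/(-218800) = 414663*(-1/218800) = -414663/218800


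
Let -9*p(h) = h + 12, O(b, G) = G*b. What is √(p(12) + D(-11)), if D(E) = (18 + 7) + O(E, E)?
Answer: √1290/3 ≈ 11.972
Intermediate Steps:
p(h) = -4/3 - h/9 (p(h) = -(h + 12)/9 = -(12 + h)/9 = -4/3 - h/9)
D(E) = 25 + E² (D(E) = (18 + 7) + E*E = 25 + E²)
√(p(12) + D(-11)) = √((-4/3 - ⅑*12) + (25 + (-11)²)) = √((-4/3 - 4/3) + (25 + 121)) = √(-8/3 + 146) = √(430/3) = √1290/3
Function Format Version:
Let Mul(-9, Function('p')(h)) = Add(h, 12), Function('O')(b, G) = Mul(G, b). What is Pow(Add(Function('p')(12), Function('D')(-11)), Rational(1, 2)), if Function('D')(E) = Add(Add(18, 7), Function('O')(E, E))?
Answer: Mul(Rational(1, 3), Pow(1290, Rational(1, 2))) ≈ 11.972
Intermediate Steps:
Function('p')(h) = Add(Rational(-4, 3), Mul(Rational(-1, 9), h)) (Function('p')(h) = Mul(Rational(-1, 9), Add(h, 12)) = Mul(Rational(-1, 9), Add(12, h)) = Add(Rational(-4, 3), Mul(Rational(-1, 9), h)))
Function('D')(E) = Add(25, Pow(E, 2)) (Function('D')(E) = Add(Add(18, 7), Mul(E, E)) = Add(25, Pow(E, 2)))
Pow(Add(Function('p')(12), Function('D')(-11)), Rational(1, 2)) = Pow(Add(Add(Rational(-4, 3), Mul(Rational(-1, 9), 12)), Add(25, Pow(-11, 2))), Rational(1, 2)) = Pow(Add(Add(Rational(-4, 3), Rational(-4, 3)), Add(25, 121)), Rational(1, 2)) = Pow(Add(Rational(-8, 3), 146), Rational(1, 2)) = Pow(Rational(430, 3), Rational(1, 2)) = Mul(Rational(1, 3), Pow(1290, Rational(1, 2)))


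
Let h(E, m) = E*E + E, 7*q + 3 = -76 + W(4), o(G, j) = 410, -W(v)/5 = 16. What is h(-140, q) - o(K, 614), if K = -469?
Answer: 19050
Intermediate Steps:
W(v) = -80 (W(v) = -5*16 = -80)
q = -159/7 (q = -3/7 + (-76 - 80)/7 = -3/7 + (1/7)*(-156) = -3/7 - 156/7 = -159/7 ≈ -22.714)
h(E, m) = E + E**2 (h(E, m) = E**2 + E = E + E**2)
h(-140, q) - o(K, 614) = -140*(1 - 140) - 1*410 = -140*(-139) - 410 = 19460 - 410 = 19050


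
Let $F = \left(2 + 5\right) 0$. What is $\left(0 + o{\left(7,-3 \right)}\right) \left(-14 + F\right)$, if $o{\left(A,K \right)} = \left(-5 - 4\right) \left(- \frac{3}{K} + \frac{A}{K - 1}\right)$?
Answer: $- \frac{189}{2} \approx -94.5$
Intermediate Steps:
$o{\left(A,K \right)} = \frac{27}{K} - \frac{9 A}{-1 + K}$ ($o{\left(A,K \right)} = - 9 \left(- \frac{3}{K} + \frac{A}{K - 1}\right) = - 9 \left(- \frac{3}{K} + \frac{A}{-1 + K}\right) = \frac{27}{K} - \frac{9 A}{-1 + K}$)
$F = 0$ ($F = 7 \cdot 0 = 0$)
$\left(0 + o{\left(7,-3 \right)}\right) \left(-14 + F\right) = \left(0 + \frac{9 \left(-3 + 3 \left(-3\right) - 7 \left(-3\right)\right)}{\left(-3\right) \left(-1 - 3\right)}\right) \left(-14 + 0\right) = \left(0 + 9 \left(- \frac{1}{3}\right) \frac{1}{-4} \left(-3 - 9 + 21\right)\right) \left(-14\right) = \left(0 + 9 \left(- \frac{1}{3}\right) \left(- \frac{1}{4}\right) 9\right) \left(-14\right) = \left(0 + \frac{27}{4}\right) \left(-14\right) = \frac{27}{4} \left(-14\right) = - \frac{189}{2}$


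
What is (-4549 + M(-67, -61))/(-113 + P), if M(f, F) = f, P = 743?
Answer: -2308/315 ≈ -7.3270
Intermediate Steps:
(-4549 + M(-67, -61))/(-113 + P) = (-4549 - 67)/(-113 + 743) = -4616/630 = -4616*1/630 = -2308/315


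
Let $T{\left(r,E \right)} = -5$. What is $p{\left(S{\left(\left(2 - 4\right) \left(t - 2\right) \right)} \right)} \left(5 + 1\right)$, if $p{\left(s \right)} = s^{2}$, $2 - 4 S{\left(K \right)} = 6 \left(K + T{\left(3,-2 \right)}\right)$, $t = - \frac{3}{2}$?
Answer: $\frac{75}{2} \approx 37.5$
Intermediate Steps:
$t = - \frac{3}{2}$ ($t = \left(-3\right) \frac{1}{2} = - \frac{3}{2} \approx -1.5$)
$S{\left(K \right)} = 8 - \frac{3 K}{2}$ ($S{\left(K \right)} = \frac{1}{2} - \frac{6 \left(K - 5\right)}{4} = \frac{1}{2} - \frac{6 \left(-5 + K\right)}{4} = \frac{1}{2} - \frac{-30 + 6 K}{4} = \frac{1}{2} - \left(- \frac{15}{2} + \frac{3 K}{2}\right) = 8 - \frac{3 K}{2}$)
$p{\left(S{\left(\left(2 - 4\right) \left(t - 2\right) \right)} \right)} \left(5 + 1\right) = \left(8 - \frac{3 \left(2 - 4\right) \left(- \frac{3}{2} - 2\right)}{2}\right)^{2} \left(5 + 1\right) = \left(8 - \frac{3 \left(\left(-2\right) \left(- \frac{7}{2}\right)\right)}{2}\right)^{2} \cdot 6 = \left(8 - \frac{21}{2}\right)^{2} \cdot 6 = \left(- \frac{5}{2}\right)^{2} \cdot 6 = \frac{25}{4} \cdot 6 = \frac{75}{2}$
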